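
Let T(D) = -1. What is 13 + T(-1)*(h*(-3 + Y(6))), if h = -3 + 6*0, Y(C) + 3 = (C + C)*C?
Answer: 211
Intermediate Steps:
Y(C) = -3 + 2*C² (Y(C) = -3 + (C + C)*C = -3 + (2*C)*C = -3 + 2*C²)
h = -3 (h = -3 + 0 = -3)
13 + T(-1)*(h*(-3 + Y(6))) = 13 - (-3)*(-3 + (-3 + 2*6²)) = 13 - (-3)*(-3 + (-3 + 2*36)) = 13 - (-3)*(-3 + (-3 + 72)) = 13 - (-3)*(-3 + 69) = 13 - (-3)*66 = 13 - 1*(-198) = 13 + 198 = 211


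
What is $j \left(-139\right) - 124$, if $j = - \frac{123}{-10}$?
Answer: $- \frac{18337}{10} \approx -1833.7$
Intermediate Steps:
$j = \frac{123}{10}$ ($j = \left(-123\right) \left(- \frac{1}{10}\right) = \frac{123}{10} \approx 12.3$)
$j \left(-139\right) - 124 = \frac{123}{10} \left(-139\right) - 124 = - \frac{17097}{10} - 124 = - \frac{18337}{10}$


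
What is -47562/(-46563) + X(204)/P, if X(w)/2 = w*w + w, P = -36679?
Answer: -716667574/569294759 ≈ -1.2589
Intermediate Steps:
X(w) = 2*w + 2*w² (X(w) = 2*(w*w + w) = 2*(w² + w) = 2*(w + w²) = 2*w + 2*w²)
-47562/(-46563) + X(204)/P = -47562/(-46563) + (2*204*(1 + 204))/(-36679) = -47562*(-1/46563) + (2*204*205)*(-1/36679) = 15854/15521 + 83640*(-1/36679) = 15854/15521 - 83640/36679 = -716667574/569294759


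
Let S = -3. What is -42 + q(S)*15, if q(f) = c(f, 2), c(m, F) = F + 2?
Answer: 18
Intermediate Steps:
c(m, F) = 2 + F
q(f) = 4 (q(f) = 2 + 2 = 4)
-42 + q(S)*15 = -42 + 4*15 = -42 + 60 = 18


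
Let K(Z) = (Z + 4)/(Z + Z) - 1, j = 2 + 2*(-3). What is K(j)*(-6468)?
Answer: 6468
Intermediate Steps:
j = -4 (j = 2 - 6 = -4)
K(Z) = -1 + (4 + Z)/(2*Z) (K(Z) = (4 + Z)/((2*Z)) - 1 = (4 + Z)*(1/(2*Z)) - 1 = (4 + Z)/(2*Z) - 1 = -1 + (4 + Z)/(2*Z))
K(j)*(-6468) = ((½)*(4 - 1*(-4))/(-4))*(-6468) = ((½)*(-¼)*(4 + 4))*(-6468) = ((½)*(-¼)*8)*(-6468) = -1*(-6468) = 6468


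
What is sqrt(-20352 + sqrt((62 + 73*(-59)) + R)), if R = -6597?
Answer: sqrt(-20352 + I*sqrt(10842)) ≈ 0.3649 + 142.66*I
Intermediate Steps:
sqrt(-20352 + sqrt((62 + 73*(-59)) + R)) = sqrt(-20352 + sqrt((62 + 73*(-59)) - 6597)) = sqrt(-20352 + sqrt((62 - 4307) - 6597)) = sqrt(-20352 + sqrt(-4245 - 6597)) = sqrt(-20352 + sqrt(-10842)) = sqrt(-20352 + I*sqrt(10842))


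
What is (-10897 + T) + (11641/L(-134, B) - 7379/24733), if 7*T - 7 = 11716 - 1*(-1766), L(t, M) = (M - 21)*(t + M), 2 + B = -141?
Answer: -10078476690639/1123570724 ≈ -8970.0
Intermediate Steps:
B = -143 (B = -2 - 141 = -143)
L(t, M) = (-21 + M)*(M + t)
T = 1927 (T = 1 + (11716 - 1*(-1766))/7 = 1 + (11716 + 1766)/7 = 1 + (1/7)*13482 = 1 + 1926 = 1927)
(-10897 + T) + (11641/L(-134, B) - 7379/24733) = (-10897 + 1927) + (11641/((-143)**2 - 21*(-143) - 21*(-134) - 143*(-134)) - 7379/24733) = -8970 + (11641/(20449 + 3003 + 2814 + 19162) - 7379*1/24733) = -8970 + (11641/45428 - 7379/24733) = -8970 - 47296359/1123570724 = -10078476690639/1123570724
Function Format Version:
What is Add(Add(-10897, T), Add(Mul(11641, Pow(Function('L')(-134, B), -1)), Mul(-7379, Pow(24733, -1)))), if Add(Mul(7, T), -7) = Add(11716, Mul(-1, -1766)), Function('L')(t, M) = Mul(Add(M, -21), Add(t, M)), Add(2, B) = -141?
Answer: Rational(-10078476690639, 1123570724) ≈ -8970.0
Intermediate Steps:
B = -143 (B = Add(-2, -141) = -143)
Function('L')(t, M) = Mul(Add(-21, M), Add(M, t))
T = 1927 (T = Add(1, Mul(Rational(1, 7), Add(11716, Mul(-1, -1766)))) = Add(1, Mul(Rational(1, 7), Add(11716, 1766))) = Add(1, Mul(Rational(1, 7), 13482)) = Add(1, 1926) = 1927)
Add(Add(-10897, T), Add(Mul(11641, Pow(Function('L')(-134, B), -1)), Mul(-7379, Pow(24733, -1)))) = Add(Add(-10897, 1927), Add(Mul(11641, Pow(Add(Pow(-143, 2), Mul(-21, -143), Mul(-21, -134), Mul(-143, -134)), -1)), Mul(-7379, Pow(24733, -1)))) = Add(-8970, Add(Mul(11641, Pow(Add(20449, 3003, 2814, 19162), -1)), Mul(-7379, Rational(1, 24733)))) = Add(-8970, Add(Mul(11641, Pow(45428, -1)), Rational(-7379, 24733))) = Add(-8970, Add(Mul(11641, Rational(1, 45428)), Rational(-7379, 24733))) = Add(-8970, Add(Rational(11641, 45428), Rational(-7379, 24733))) = Add(-8970, Rational(-47296359, 1123570724)) = Rational(-10078476690639, 1123570724)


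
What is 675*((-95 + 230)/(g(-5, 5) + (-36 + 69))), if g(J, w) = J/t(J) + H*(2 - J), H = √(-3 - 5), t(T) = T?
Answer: 172125/86 - 70875*I*√2/86 ≈ 2001.5 - 1165.5*I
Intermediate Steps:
H = 2*I*√2 (H = √(-8) = 2*I*√2 ≈ 2.8284*I)
g(J, w) = 1 + 2*I*√2*(2 - J) (g(J, w) = J/J + (2*I*√2)*(2 - J) = 1 + 2*I*√2*(2 - J))
675*((-95 + 230)/(g(-5, 5) + (-36 + 69))) = 675*((-95 + 230)/((1 + 4*I*√2 - 2*I*(-5)*√2) + (-36 + 69))) = 675*(135/((1 + 4*I*√2 + 10*I*√2) + 33)) = 675*(135/((1 + 14*I*√2) + 33)) = 675*(135/(34 + 14*I*√2)) = 91125/(34 + 14*I*√2)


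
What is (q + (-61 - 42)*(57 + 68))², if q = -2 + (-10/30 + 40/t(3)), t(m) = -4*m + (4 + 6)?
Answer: 1497070864/9 ≈ 1.6634e+8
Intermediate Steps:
t(m) = 10 - 4*m (t(m) = -4*m + 10 = 10 - 4*m)
q = -67/3 (q = -2 + (-10/30 + 40/(10 - 4*3)) = -2 + (-10*1/30 + 40/(10 - 12)) = -2 + (-⅓ + 40/(-2)) = -2 + (-⅓ + 40*(-½)) = -2 + (-⅓ - 20) = -2 - 61/3 = -67/3 ≈ -22.333)
(q + (-61 - 42)*(57 + 68))² = (-67/3 + (-61 - 42)*(57 + 68))² = (-67/3 - 103*125)² = (-67/3 - 12875)² = (-38692/3)² = 1497070864/9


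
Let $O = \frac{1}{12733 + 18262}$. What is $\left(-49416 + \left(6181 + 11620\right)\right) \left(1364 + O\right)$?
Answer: $- \frac{267318615463}{6199} \approx -4.3123 \cdot 10^{7}$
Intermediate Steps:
$O = \frac{1}{30995} \approx 3.2263 \cdot 10^{-5}$
$\left(-49416 + \left(6181 + 11620\right)\right) \left(1364 + O\right) = \left(-49416 + \left(6181 + 11620\right)\right) \left(1364 + \frac{1}{30995}\right) = \left(-49416 + 17801\right) \frac{42277181}{30995} = \left(-31615\right) \frac{42277181}{30995} = - \frac{267318615463}{6199}$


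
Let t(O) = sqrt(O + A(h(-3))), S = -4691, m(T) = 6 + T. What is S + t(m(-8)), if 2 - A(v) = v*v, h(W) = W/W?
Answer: -4691 + I ≈ -4691.0 + 1.0*I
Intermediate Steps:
h(W) = 1
A(v) = 2 - v**2 (A(v) = 2 - v*v = 2 - v**2)
t(O) = sqrt(1 + O) (t(O) = sqrt(O + (2 - 1*1**2)) = sqrt(O + (2 - 1*1)) = sqrt(O + (2 - 1)) = sqrt(O + 1) = sqrt(1 + O))
S + t(m(-8)) = -4691 + sqrt(1 + (6 - 8)) = -4691 + sqrt(1 - 2) = -4691 + sqrt(-1) = -4691 + I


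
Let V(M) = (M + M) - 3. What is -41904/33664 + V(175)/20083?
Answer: -51867289/42254632 ≈ -1.2275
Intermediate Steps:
V(M) = -3 + 2*M (V(M) = 2*M - 3 = -3 + 2*M)
-41904/33664 + V(175)/20083 = -41904/33664 + (-3 + 2*175)/20083 = -41904*1/33664 + (-3 + 350)*(1/20083) = -2619/2104 + 347*(1/20083) = -2619/2104 + 347/20083 = -51867289/42254632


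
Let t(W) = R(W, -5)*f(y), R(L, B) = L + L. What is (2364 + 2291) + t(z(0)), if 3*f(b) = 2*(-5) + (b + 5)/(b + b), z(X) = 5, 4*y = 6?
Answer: 41660/9 ≈ 4628.9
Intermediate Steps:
R(L, B) = 2*L
y = 3/2 (y = (¼)*6 = 3/2 ≈ 1.5000)
f(b) = -10/3 + (5 + b)/(6*b) (f(b) = (2*(-5) + (b + 5)/(b + b))/3 = (-10 + (5 + b)/((2*b)))/3 = (-10 + (5 + b)*(1/(2*b)))/3 = (-10 + (5 + b)/(2*b))/3 = -10/3 + (5 + b)/(6*b))
t(W) = -47*W/9 (t(W) = (2*W)*((5 - 19*3/2)/(6*(3/2))) = (2*W)*((⅙)*(⅔)*(5 - 57/2)) = (2*W)*((⅙)*(⅔)*(-47/2)) = (2*W)*(-47/18) = -47*W/9)
(2364 + 2291) + t(z(0)) = (2364 + 2291) - 47/9*5 = 4655 - 235/9 = 41660/9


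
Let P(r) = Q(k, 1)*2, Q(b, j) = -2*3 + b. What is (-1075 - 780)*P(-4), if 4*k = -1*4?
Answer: 25970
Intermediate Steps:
k = -1 (k = (-1*4)/4 = (¼)*(-4) = -1)
Q(b, j) = -6 + b
P(r) = -14 (P(r) = (-6 - 1)*2 = -7*2 = -14)
(-1075 - 780)*P(-4) = (-1075 - 780)*(-14) = -1855*(-14) = 25970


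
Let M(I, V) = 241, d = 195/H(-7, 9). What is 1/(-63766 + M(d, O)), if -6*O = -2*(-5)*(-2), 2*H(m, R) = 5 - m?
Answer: -1/63525 ≈ -1.5742e-5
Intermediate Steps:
H(m, R) = 5/2 - m/2 (H(m, R) = (5 - m)/2 = 5/2 - m/2)
O = 10/3 (O = -(-2*(-5))*(-2)/6 = -5*(-2)/3 = -⅙*(-20) = 10/3 ≈ 3.3333)
d = 65/2 (d = 195/(5/2 - ½*(-7)) = 195/(5/2 + 7/2) = 195/6 = 195*(⅙) = 65/2 ≈ 32.500)
1/(-63766 + M(d, O)) = 1/(-63766 + 241) = 1/(-63525) = -1/63525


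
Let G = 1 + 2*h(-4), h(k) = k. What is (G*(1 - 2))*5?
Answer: 35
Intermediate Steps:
G = -7 (G = 1 + 2*(-4) = 1 - 8 = -7)
(G*(1 - 2))*5 = -7*(1 - 2)*5 = -7*(-1)*5 = 7*5 = 35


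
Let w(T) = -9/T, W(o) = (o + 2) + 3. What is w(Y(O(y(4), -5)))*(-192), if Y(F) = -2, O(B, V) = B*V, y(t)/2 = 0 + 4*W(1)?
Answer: -864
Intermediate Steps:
W(o) = 5 + o (W(o) = (2 + o) + 3 = 5 + o)
y(t) = 48 (y(t) = 2*(0 + 4*(5 + 1)) = 2*(0 + 4*6) = 2*(0 + 24) = 2*24 = 48)
w(Y(O(y(4), -5)))*(-192) = -9/(-2)*(-192) = -9*(-½)*(-192) = (9/2)*(-192) = -864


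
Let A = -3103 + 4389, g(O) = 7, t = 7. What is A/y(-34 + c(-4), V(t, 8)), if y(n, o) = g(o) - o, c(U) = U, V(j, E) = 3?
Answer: 643/2 ≈ 321.50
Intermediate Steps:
y(n, o) = 7 - o
A = 1286
A/y(-34 + c(-4), V(t, 8)) = 1286/(7 - 1*3) = 1286/(7 - 3) = 1286/4 = 1286*(¼) = 643/2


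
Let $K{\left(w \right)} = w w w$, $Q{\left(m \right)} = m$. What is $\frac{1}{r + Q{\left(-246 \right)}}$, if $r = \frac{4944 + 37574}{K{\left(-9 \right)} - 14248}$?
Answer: $- \frac{14977}{3726860} \approx -0.0040187$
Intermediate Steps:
$K{\left(w \right)} = w^{3}$ ($K{\left(w \right)} = w^{2} w = w^{3}$)
$r = - \frac{42518}{14977}$ ($r = \frac{4944 + 37574}{\left(-9\right)^{3} - 14248} = \frac{42518}{-729 - 14248} = \frac{42518}{-14977} = 42518 \left(- \frac{1}{14977}\right) = - \frac{42518}{14977} \approx -2.8389$)
$\frac{1}{r + Q{\left(-246 \right)}} = \frac{1}{- \frac{42518}{14977} - 246} = \frac{1}{- \frac{3726860}{14977}} = - \frac{14977}{3726860}$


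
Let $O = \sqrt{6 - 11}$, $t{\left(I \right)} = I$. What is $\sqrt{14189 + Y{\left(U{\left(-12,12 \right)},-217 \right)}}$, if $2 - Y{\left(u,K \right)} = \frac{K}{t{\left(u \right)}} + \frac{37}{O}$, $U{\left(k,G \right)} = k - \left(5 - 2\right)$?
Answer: $\frac{\sqrt{3189720 + 1665 i \sqrt{5}}}{15} \approx 119.07 + 0.069487 i$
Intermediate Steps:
$O = i \sqrt{5}$ ($O = \sqrt{-5} = i \sqrt{5} \approx 2.2361 i$)
$U{\left(k,G \right)} = -3 + k$ ($U{\left(k,G \right)} = k - 3 = -3 + k$)
$Y{\left(u,K \right)} = 2 - \frac{K}{u} + \frac{37 i \sqrt{5}}{5}$ ($Y{\left(u,K \right)} = 2 - \left(\frac{K}{u} + \frac{37}{i \sqrt{5}}\right) = 2 - \left(\frac{K}{u} + 37 \left(- \frac{i \sqrt{5}}{5}\right)\right) = 2 - \left(\frac{K}{u} - \frac{37 i \sqrt{5}}{5}\right) = 2 - \frac{K}{u} + \frac{37 i \sqrt{5}}{5}$)
$\sqrt{14189 + Y{\left(U{\left(-12,12 \right)},-217 \right)}} = \sqrt{14189 + \left(2 - - \frac{217}{-3 - 12} + \frac{37 i \sqrt{5}}{5}\right)} = \sqrt{14189 + \left(2 - - \frac{217}{-15} + \frac{37 i \sqrt{5}}{5}\right)} = \sqrt{14189 + \left(2 - \left(-217\right) \left(- \frac{1}{15}\right) + \frac{37 i \sqrt{5}}{5}\right)} = \sqrt{14189 + \left(2 - \frac{217}{15} + \frac{37 i \sqrt{5}}{5}\right)} = \sqrt{14189 - \left(\frac{187}{15} - \frac{37 i \sqrt{5}}{5}\right)} = \sqrt{\frac{212648}{15} + \frac{37 i \sqrt{5}}{5}}$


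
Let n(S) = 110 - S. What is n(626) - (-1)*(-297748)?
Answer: -298264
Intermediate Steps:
n(626) - (-1)*(-297748) = (110 - 1*626) - (-1)*(-297748) = (110 - 626) - 1*297748 = -516 - 297748 = -298264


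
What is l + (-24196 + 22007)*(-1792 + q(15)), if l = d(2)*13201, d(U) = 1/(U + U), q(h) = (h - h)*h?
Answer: 15703953/4 ≈ 3.9260e+6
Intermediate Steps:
q(h) = 0 (q(h) = 0*h = 0)
d(U) = 1/(2*U)
l = 13201/4 (l = ((½)/2)*13201 = ((½)*(½))*13201 = (¼)*13201 = 13201/4 ≈ 3300.3)
l + (-24196 + 22007)*(-1792 + q(15)) = 13201/4 + (-24196 + 22007)*(-1792 + 0) = 13201/4 - 2189*(-1792) = 13201/4 + 3922688 = 15703953/4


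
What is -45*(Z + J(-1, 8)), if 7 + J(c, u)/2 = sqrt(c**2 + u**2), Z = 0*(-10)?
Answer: 630 - 90*sqrt(65) ≈ -95.603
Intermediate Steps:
Z = 0
J(c, u) = -14 + 2*sqrt(c**2 + u**2)
-45*(Z + J(-1, 8)) = -45*(0 + (-14 + 2*sqrt((-1)**2 + 8**2))) = -45*(0 + (-14 + 2*sqrt(1 + 64))) = -45*(0 + (-14 + 2*sqrt(65))) = -45*(-14 + 2*sqrt(65)) = 630 - 90*sqrt(65)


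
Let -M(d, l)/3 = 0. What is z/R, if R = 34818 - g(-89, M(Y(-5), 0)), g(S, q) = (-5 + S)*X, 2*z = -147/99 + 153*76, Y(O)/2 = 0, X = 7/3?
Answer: 383675/2312464 ≈ 0.16592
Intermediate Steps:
X = 7/3 (X = 7*(⅓) = 7/3 ≈ 2.3333)
Y(O) = 0 (Y(O) = 2*0 = 0)
M(d, l) = 0 (M(d, l) = -3*0 = 0)
z = 383675/66 (z = (-147/99 + 153*76)/2 = (-147*1/99 + 11628)/2 = (-49/33 + 11628)/2 = (½)*(383675/33) = 383675/66 ≈ 5813.3)
g(S, q) = -35/3 + 7*S/3 (g(S, q) = (-5 + S)*(7/3) = -35/3 + 7*S/3)
R = 105112/3 (R = 34818 - (-35/3 + (7/3)*(-89)) = 34818 - (-35/3 - 623/3) = 34818 - 1*(-658/3) = 34818 + 658/3 = 105112/3 ≈ 35037.)
z/R = 383675/(66*(105112/3)) = (383675/66)*(3/105112) = 383675/2312464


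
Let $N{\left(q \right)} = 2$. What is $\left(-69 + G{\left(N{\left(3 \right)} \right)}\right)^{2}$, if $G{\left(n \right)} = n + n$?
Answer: $4225$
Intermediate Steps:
$G{\left(n \right)} = 2 n$
$\left(-69 + G{\left(N{\left(3 \right)} \right)}\right)^{2} = \left(-69 + 2 \cdot 2\right)^{2} = \left(-69 + 4\right)^{2} = \left(-65\right)^{2} = 4225$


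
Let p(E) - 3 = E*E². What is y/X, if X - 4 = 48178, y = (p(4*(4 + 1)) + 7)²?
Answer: 32080050/24091 ≈ 1331.6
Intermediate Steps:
p(E) = 3 + E³ (p(E) = 3 + E*E² = 3 + E³)
y = 64160100 (y = ((3 + (4*(4 + 1))³) + 7)² = ((3 + (4*5)³) + 7)² = ((3 + 20³) + 7)² = ((3 + 8000) + 7)² = (8003 + 7)² = 8010² = 64160100)
X = 48182 (X = 4 + 48178 = 48182)
y/X = 64160100/48182 = 64160100*(1/48182) = 32080050/24091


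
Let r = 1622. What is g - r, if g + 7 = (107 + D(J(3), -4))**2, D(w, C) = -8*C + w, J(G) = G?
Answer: 18535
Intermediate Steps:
D(w, C) = w - 8*C
g = 20157 (g = -7 + (107 + (3 - 8*(-4)))**2 = -7 + (107 + (3 + 32))**2 = -7 + (107 + 35)**2 = -7 + 142**2 = -7 + 20164 = 20157)
g - r = 20157 - 1*1622 = 20157 - 1622 = 18535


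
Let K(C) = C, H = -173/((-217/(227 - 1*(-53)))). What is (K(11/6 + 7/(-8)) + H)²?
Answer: 27819904849/553536 ≈ 50259.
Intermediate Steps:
H = 6920/31 (H = -173/((-217/(227 + 53))) = -173/((-217/280)) = -173/((-217*1/280)) = -173/(-31/40) = -173*(-40/31) = 6920/31 ≈ 223.23)
(K(11/6 + 7/(-8)) + H)² = ((11/6 + 7/(-8)) + 6920/31)² = ((11*(⅙) + 7*(-⅛)) + 6920/31)² = ((11/6 - 7/8) + 6920/31)² = (23/24 + 6920/31)² = (166793/744)² = 27819904849/553536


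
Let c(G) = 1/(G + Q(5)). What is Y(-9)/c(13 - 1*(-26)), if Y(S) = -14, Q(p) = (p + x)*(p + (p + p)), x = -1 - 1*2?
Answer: -966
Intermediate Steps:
x = -3 (x = -1 - 2 = -3)
Q(p) = 3*p*(-3 + p) (Q(p) = (p - 3)*(p + (p + p)) = (-3 + p)*(p + 2*p) = (-3 + p)*(3*p) = 3*p*(-3 + p))
c(G) = 1/(30 + G) (c(G) = 1/(G + 3*5*(-3 + 5)) = 1/(G + 3*5*2) = 1/(G + 30) = 1/(30 + G))
Y(-9)/c(13 - 1*(-26)) = -(602 + 364) = -14/(1/(30 + (13 + 26))) = -14/(1/(30 + 39)) = -14/(1/69) = -14/1/69 = -14*69 = -966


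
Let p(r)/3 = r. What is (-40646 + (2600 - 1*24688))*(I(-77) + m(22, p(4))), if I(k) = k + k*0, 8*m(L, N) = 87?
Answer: 16593143/4 ≈ 4.1483e+6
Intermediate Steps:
p(r) = 3*r
m(L, N) = 87/8 (m(L, N) = (⅛)*87 = 87/8)
I(k) = k (I(k) = k + 0 = k)
(-40646 + (2600 - 1*24688))*(I(-77) + m(22, p(4))) = (-40646 + (2600 - 1*24688))*(-77 + 87/8) = (-40646 + (2600 - 24688))*(-529/8) = (-40646 - 22088)*(-529/8) = -62734*(-529/8) = 16593143/4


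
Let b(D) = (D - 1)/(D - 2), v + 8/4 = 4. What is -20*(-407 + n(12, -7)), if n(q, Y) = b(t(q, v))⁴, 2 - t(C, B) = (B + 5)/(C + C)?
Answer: 17873720/2401 ≈ 7444.3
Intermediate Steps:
v = 2 (v = -2 + 4 = 2)
t(C, B) = 2 - (5 + B)/(2*C) (t(C, B) = 2 - (B + 5)/(C + C) = 2 - (5 + B)/(2*C))
b(D) = (-1 + D)/(-2 + D)
n(q, Y) = (-1 + (-7 + 4*q)/(2*q))⁴/(-2 + (-7 + 4*q)/(2*q))⁴ (n(q, Y) = ((-1 + (-5 - 1*2 + 4*q)/(2*q))/(-2 + (-5 - 1*2 + 4*q)/(2*q)))⁴ = ((-1 + (-5 - 2 + 4*q)/(2*q))/(-2 + (-5 - 2 + 4*q)/(2*q)))⁴ = ((-1 + (-7 + 4*q)/(2*q))/(-2 + (-7 + 4*q)/(2*q)))⁴ = (-1 + (-7 + 4*q)/(2*q))⁴/(-2 + (-7 + 4*q)/(2*q))⁴)
-20*(-407 + n(12, -7)) = -20*(-407 + (7 - 2*12)⁴/2401) = -20*(-407 + (7 - 24)⁴/2401) = -20*(-407 + (1/2401)*(-17)⁴) = -20*(-407 + (1/2401)*83521) = -20*(-407 + 83521/2401) = -20*(-893686/2401) = 17873720/2401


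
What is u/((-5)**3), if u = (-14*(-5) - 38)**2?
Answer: -1024/125 ≈ -8.1920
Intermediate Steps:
u = 1024 (u = (70 - 38)**2 = 32**2 = 1024)
u/((-5)**3) = 1024/((-5)**3) = 1024/(-125) = 1024*(-1/125) = -1024/125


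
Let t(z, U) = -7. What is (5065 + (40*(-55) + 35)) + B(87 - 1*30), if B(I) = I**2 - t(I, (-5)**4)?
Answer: 6156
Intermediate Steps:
B(I) = 7 + I**2 (B(I) = I**2 - 1*(-7) = I**2 + 7 = 7 + I**2)
(5065 + (40*(-55) + 35)) + B(87 - 1*30) = (5065 + (40*(-55) + 35)) + (7 + (87 - 1*30)**2) = (5065 + (-2200 + 35)) + (7 + (87 - 30)**2) = (5065 - 2165) + (7 + 57**2) = 2900 + (7 + 3249) = 2900 + 3256 = 6156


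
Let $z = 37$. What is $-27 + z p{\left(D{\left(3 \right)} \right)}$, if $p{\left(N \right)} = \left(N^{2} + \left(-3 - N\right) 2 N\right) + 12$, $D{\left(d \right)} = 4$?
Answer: $-1063$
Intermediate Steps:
$p{\left(N \right)} = 12 + N^{2} + N \left(-6 - 2 N\right)$ ($p{\left(N \right)} = \left(N^{2} + \left(-6 - 2 N\right) N\right) + 12 = \left(N^{2} + N \left(-6 - 2 N\right)\right) + 12 = 12 + N^{2} + N \left(-6 - 2 N\right)$)
$-27 + z p{\left(D{\left(3 \right)} \right)} = -27 + 37 \left(12 - 4^{2} - 24\right) = -27 + 37 \left(12 - 16 - 24\right) = -27 + 37 \left(-28\right) = -27 - 1036 = -1063$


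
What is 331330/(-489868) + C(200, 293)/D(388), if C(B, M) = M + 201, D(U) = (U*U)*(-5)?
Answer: -31205089049/46091680120 ≈ -0.67702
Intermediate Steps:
D(U) = -5*U**2 (D(U) = U**2*(-5) = -5*U**2)
C(B, M) = 201 + M
331330/(-489868) + C(200, 293)/D(388) = 331330/(-489868) + (201 + 293)/((-5*388**2)) = 331330*(-1/489868) + 494/((-5*150544)) = -165665/244934 + 494/(-752720) = -165665/244934 + 494*(-1/752720) = -165665/244934 - 247/376360 = -31205089049/46091680120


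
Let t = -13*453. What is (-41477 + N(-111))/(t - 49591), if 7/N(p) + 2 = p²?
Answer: 127738789/170864530 ≈ 0.74760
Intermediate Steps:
t = -5889
N(p) = 7/(-2 + p²)
(-41477 + N(-111))/(t - 49591) = (-41477 + 7/(-2 + (-111)²))/(-5889 - 49591) = (-41477 + 7/(-2 + 12321))/(-55480) = (-41477 + 7/12319)*(-1/55480) = -510955156/12319*(-1/55480) = 127738789/170864530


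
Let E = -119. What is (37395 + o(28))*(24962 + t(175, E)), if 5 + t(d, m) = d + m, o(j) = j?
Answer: 936061499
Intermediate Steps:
t(d, m) = -5 + d + m (t(d, m) = -5 + (d + m) = -5 + d + m)
(37395 + o(28))*(24962 + t(175, E)) = (37395 + 28)*(24962 + (-5 + 175 - 119)) = 37423*(24962 + 51) = 37423*25013 = 936061499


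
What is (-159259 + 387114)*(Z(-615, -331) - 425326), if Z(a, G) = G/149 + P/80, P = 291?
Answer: -231039002067411/2384 ≈ -9.6912e+10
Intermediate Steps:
Z(a, G) = 291/80 + G/149 (Z(a, G) = G/149 + 291/80 = 291/80 + G/149)
(-159259 + 387114)*(Z(-615, -331) - 425326) = (-159259 + 387114)*((291/80 + (1/149)*(-331)) - 425326) = 227855*((291/80 - 331/149) - 425326) = 227855*(16879/11920 - 425326) = 227855*(-5069869041/11920) = -231039002067411/2384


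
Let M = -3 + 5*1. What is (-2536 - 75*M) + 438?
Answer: -2248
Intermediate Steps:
M = 2 (M = -3 + 5 = 2)
(-2536 - 75*M) + 438 = (-2536 - 75*2) + 438 = (-2536 - 150) + 438 = -2686 + 438 = -2248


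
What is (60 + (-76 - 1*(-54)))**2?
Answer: 1444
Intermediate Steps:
(60 + (-76 - 1*(-54)))**2 = (60 + (-76 + 54))**2 = (60 - 22)**2 = 38**2 = 1444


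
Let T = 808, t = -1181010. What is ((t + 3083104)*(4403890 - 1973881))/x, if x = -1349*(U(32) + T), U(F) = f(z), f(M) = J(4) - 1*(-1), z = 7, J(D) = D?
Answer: -1540701846282/365579 ≈ -4.2144e+6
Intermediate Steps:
f(M) = 5 (f(M) = 4 - 1*(-1) = 4 + 1 = 5)
U(F) = 5
x = -1096737 (x = -1349*(5 + 808) = -1349*813 = -1096737)
((t + 3083104)*(4403890 - 1973881))/x = ((-1181010 + 3083104)*(4403890 - 1973881))/(-1096737) = (1902094*2430009)*(-1/1096737) = 4622105538846*(-1/1096737) = -1540701846282/365579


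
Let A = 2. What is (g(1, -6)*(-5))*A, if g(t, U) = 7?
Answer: -70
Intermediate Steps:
(g(1, -6)*(-5))*A = (7*(-5))*2 = -35*2 = -70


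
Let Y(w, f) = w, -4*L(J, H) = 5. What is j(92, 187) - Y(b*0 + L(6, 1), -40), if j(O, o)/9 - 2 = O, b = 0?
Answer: 3389/4 ≈ 847.25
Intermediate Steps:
L(J, H) = -5/4 (L(J, H) = -¼*5 = -5/4)
j(O, o) = 18 + 9*O
j(92, 187) - Y(b*0 + L(6, 1), -40) = (18 + 9*92) - (0*0 - 5/4) = (18 + 828) - (0 - 5/4) = 846 - 1*(-5/4) = 846 + 5/4 = 3389/4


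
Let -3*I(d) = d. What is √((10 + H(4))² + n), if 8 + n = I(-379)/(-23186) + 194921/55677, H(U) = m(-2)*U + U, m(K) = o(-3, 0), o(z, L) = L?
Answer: √35458415572727672898/430308974 ≈ 13.838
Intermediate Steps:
I(d) = -d/3
m(K) = 0
H(U) = U (H(U) = 0*U + U = 0 + U = U)
n = -1938336977/430308974 (n = -8 + (-⅓*(-379)/(-23186) + 194921/55677) = -8 + ((379/3)*(-1/23186) + 194921*(1/55677)) = -8 + (-379/69558 + 194921/55677) = -8 + 1504134815/430308974 = -1938336977/430308974 ≈ -4.5045)
√((10 + H(4))² + n) = √((10 + 4)² - 1938336977/430308974) = √(14² - 1938336977/430308974) = √(196 - 1938336977/430308974) = √(82402221927/430308974) = √35458415572727672898/430308974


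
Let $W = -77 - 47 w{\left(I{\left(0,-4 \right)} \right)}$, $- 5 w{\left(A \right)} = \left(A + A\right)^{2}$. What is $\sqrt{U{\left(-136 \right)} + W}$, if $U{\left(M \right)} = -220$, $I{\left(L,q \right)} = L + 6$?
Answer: $\frac{3 \sqrt{2935}}{5} \approx 32.505$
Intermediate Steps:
$I{\left(L,q \right)} = 6 + L$
$w{\left(A \right)} = - \frac{4 A^{2}}{5}$ ($w{\left(A \right)} = - \frac{\left(A + A\right)^{2}}{5} = - \frac{\left(2 A\right)^{2}}{5} = - \frac{4 A^{2}}{5}$)
$W = \frac{6383}{5}$ ($W = -77 - 47 \left(- \frac{4 \left(6 + 0\right)^{2}}{5}\right) = -77 - 47 \left(- \frac{4 \cdot 6^{2}}{5}\right) = -77 - 47 \left(\left(- \frac{4}{5}\right) 36\right) = -77 - - \frac{6768}{5} = -77 + \frac{6768}{5} = \frac{6383}{5} \approx 1276.6$)
$\sqrt{U{\left(-136 \right)} + W} = \sqrt{-220 + \frac{6383}{5}} = \sqrt{\frac{5283}{5}} = \frac{3 \sqrt{2935}}{5}$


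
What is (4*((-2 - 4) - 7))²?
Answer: 2704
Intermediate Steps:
(4*((-2 - 4) - 7))² = (4*(-6 - 7))² = (4*(-13))² = (-52)² = 2704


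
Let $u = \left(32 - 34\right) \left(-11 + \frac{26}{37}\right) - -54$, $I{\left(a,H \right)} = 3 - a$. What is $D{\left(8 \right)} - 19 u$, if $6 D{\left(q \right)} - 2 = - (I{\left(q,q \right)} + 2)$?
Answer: $- \frac{314455}{222} \approx -1416.5$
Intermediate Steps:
$D{\left(q \right)} = - \frac{1}{2} + \frac{q}{6}$ ($D{\left(q \right)} = \frac{1}{3} + \frac{\left(-1\right) \left(\left(3 - q\right) + 2\right)}{6} = \frac{1}{3} + \frac{\left(-1\right) \left(5 - q\right)}{6} = \frac{1}{3} + \frac{-5 + q}{6} = \frac{1}{3} + \left(- \frac{5}{6} + \frac{q}{6}\right) = - \frac{1}{2} + \frac{q}{6}$)
$u = \frac{2760}{37}$ ($u = - 2 \left(-11 + 26 \cdot \frac{1}{37}\right) + 54 = - 2 \left(-11 + \frac{26}{37}\right) + 54 = \left(-2\right) \left(- \frac{381}{37}\right) + 54 = \frac{762}{37} + 54 = \frac{2760}{37} \approx 74.595$)
$D{\left(8 \right)} - 19 u = \left(- \frac{1}{2} + \frac{1}{6} \cdot 8\right) - \frac{52440}{37} = \left(- \frac{1}{2} + \frac{4}{3}\right) - \frac{52440}{37} = \frac{5}{6} - \frac{52440}{37} = - \frac{314455}{222}$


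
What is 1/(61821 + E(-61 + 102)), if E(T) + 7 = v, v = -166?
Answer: 1/61648 ≈ 1.6221e-5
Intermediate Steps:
E(T) = -173 (E(T) = -7 - 166 = -173)
1/(61821 + E(-61 + 102)) = 1/(61821 - 173) = 1/61648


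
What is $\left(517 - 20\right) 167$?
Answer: $82999$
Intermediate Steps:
$\left(517 - 20\right) 167 = 497 \cdot 167 = 82999$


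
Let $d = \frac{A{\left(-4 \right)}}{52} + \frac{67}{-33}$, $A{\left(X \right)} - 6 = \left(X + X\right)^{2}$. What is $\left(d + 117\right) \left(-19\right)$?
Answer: $- \frac{1896181}{858} \approx -2210.0$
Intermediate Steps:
$A{\left(X \right)} = 6 + 4 X^{2}$ ($A{\left(X \right)} = 6 + \left(X + X\right)^{2} = 6 + \left(2 X\right)^{2} = 6 + 4 X^{2}$)
$d = - \frac{587}{858}$ ($d = \frac{6 + 4 \left(-4\right)^{2}}{52} + \frac{67}{-33} = \left(6 + 4 \cdot 16\right) \frac{1}{52} + 67 \left(- \frac{1}{33}\right) = \left(6 + 64\right) \frac{1}{52} - \frac{67}{33} = 70 \cdot \frac{1}{52} - \frac{67}{33} = \frac{35}{26} - \frac{67}{33} = - \frac{587}{858} \approx -0.68415$)
$\left(d + 117\right) \left(-19\right) = \left(- \frac{587}{858} + 117\right) \left(-19\right) = \frac{99799}{858} \left(-19\right) = - \frac{1896181}{858}$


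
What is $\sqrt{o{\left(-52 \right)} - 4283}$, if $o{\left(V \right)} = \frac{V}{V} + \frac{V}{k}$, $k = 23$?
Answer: $\frac{i \sqrt{2266374}}{23} \approx 65.454 i$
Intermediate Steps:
$o{\left(V \right)} = 1 + \frac{V}{23}$ ($o{\left(V \right)} = \frac{V}{V} + \frac{V}{23} = 1 + V \frac{1}{23} = 1 + \frac{V}{23}$)
$\sqrt{o{\left(-52 \right)} - 4283} = \sqrt{\left(1 + \frac{1}{23} \left(-52\right)\right) - 4283} = \sqrt{\left(1 - \frac{52}{23}\right) - 4283} = \sqrt{- \frac{29}{23} - 4283} = \sqrt{- \frac{98538}{23}} = \frac{i \sqrt{2266374}}{23}$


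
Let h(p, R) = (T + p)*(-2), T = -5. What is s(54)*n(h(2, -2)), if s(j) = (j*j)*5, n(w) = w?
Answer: 87480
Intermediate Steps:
h(p, R) = 10 - 2*p (h(p, R) = (-5 + p)*(-2) = 10 - 2*p)
s(j) = 5*j² (s(j) = j²*5 = 5*j²)
s(54)*n(h(2, -2)) = (5*54²)*(10 - 2*2) = (5*2916)*(10 - 4) = 14580*6 = 87480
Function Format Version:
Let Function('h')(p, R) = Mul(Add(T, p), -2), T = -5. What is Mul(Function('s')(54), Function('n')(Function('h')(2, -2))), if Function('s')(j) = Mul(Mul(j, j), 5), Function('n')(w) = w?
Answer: 87480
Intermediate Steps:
Function('h')(p, R) = Add(10, Mul(-2, p)) (Function('h')(p, R) = Mul(Add(-5, p), -2) = Add(10, Mul(-2, p)))
Function('s')(j) = Mul(5, Pow(j, 2)) (Function('s')(j) = Mul(Pow(j, 2), 5) = Mul(5, Pow(j, 2)))
Mul(Function('s')(54), Function('n')(Function('h')(2, -2))) = Mul(Mul(5, Pow(54, 2)), Add(10, Mul(-2, 2))) = Mul(Mul(5, 2916), Add(10, -4)) = Mul(14580, 6) = 87480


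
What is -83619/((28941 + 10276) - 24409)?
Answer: -27873/4936 ≈ -5.6469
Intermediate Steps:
-83619/((28941 + 10276) - 24409) = -83619/(39217 - 24409) = -83619/14808 = -83619*1/14808 = -27873/4936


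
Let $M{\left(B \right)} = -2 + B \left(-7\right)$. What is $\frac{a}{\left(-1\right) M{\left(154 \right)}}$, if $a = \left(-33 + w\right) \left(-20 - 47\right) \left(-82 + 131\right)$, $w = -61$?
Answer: $\frac{154301}{540} \approx 285.74$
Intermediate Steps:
$M{\left(B \right)} = -2 - 7 B$
$a = 308602$ ($a = \left(-33 - 61\right) \left(-20 - 47\right) \left(-82 + 131\right) = \left(-94\right) \left(-67\right) 49 = 6298 \cdot 49 = 308602$)
$\frac{a}{\left(-1\right) M{\left(154 \right)}} = \frac{308602}{\left(-1\right) \left(-2 - 1078\right)} = \frac{308602}{\left(-1\right) \left(-1080\right)} = \frac{308602}{1080} = 308602 \cdot \frac{1}{1080} = \frac{154301}{540}$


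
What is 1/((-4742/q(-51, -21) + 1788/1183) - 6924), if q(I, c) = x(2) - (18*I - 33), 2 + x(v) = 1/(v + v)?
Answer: -4491851/31117226432 ≈ -0.00014435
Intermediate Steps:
x(v) = -2 + 1/(2*v) (x(v) = -2 + 1/(v + v) = -2 + 1/(2*v))
q(I, c) = 125/4 - 18*I (q(I, c) = (-2 + (½)/2) - (18*I - 33) = (-2 + (½)*(½)) - (-33 + 18*I) = (-2 + ¼) + (33 - 18*I) = -7/4 + (33 - 18*I) = 125/4 - 18*I)
1/((-4742/q(-51, -21) + 1788/1183) - 6924) = 1/((-4742/(125/4 - 18*(-51)) + 1788/1183) - 6924) = 1/((-4742/(125/4 + 918) + 1788*(1/1183)) - 6924) = 1/((-4742/3797/4 + 1788/1183) - 6924) = 1/((-4742*4/3797 + 1788/1183) - 6924) = 1/((-18968/3797 + 1788/1183) - 6924) = 1/(-15650108/4491851 - 6924) = 1/(-31117226432/4491851) = -4491851/31117226432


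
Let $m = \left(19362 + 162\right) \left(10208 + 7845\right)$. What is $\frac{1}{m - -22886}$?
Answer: $\frac{1}{352489658} \approx 2.837 \cdot 10^{-9}$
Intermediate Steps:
$m = 352466772$ ($m = 19524 \cdot 18053 = 352466772$)
$\frac{1}{m - -22886} = \frac{1}{352466772 - -22886} = \frac{1}{352466772 + 22886} = \frac{1}{352489658}$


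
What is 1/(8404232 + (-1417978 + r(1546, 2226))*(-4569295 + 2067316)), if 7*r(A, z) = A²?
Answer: 7/18854297039294 ≈ 3.7127e-13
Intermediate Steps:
r(A, z) = A²/7
1/(8404232 + (-1417978 + r(1546, 2226))*(-4569295 + 2067316)) = 1/(8404232 + (-1417978 + (⅐)*1546²)*(-4569295 + 2067316)) = 1/(8404232 + (-1417978 + (⅐)*2390116)*(-2501979)) = 1/(8404232 + (-1417978 + 2390116/7)*(-2501979)) = 1/(8404232 - 7535730/7*(-2501979)) = 1/(8404232 + 18854238209670/7) = 1/(18854297039294/7) = 7/18854297039294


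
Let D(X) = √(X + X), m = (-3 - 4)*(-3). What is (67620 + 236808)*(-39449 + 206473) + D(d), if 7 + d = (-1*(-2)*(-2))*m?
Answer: 50846782272 + I*√182 ≈ 5.0847e+10 + 13.491*I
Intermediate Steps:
m = 21 (m = -7*(-3) = 21)
d = -91 (d = -7 + (-1*(-2)*(-2))*21 = -7 + (2*(-2))*21 = -7 - 4*21 = -7 - 84 = -91)
D(X) = √2*√X (D(X) = √(2*X) = √2*√X)
(67620 + 236808)*(-39449 + 206473) + D(d) = (67620 + 236808)*(-39449 + 206473) + √2*√(-91) = 304428*167024 + √2*(I*√91) = 50846782272 + I*√182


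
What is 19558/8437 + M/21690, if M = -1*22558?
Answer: 10631417/8318115 ≈ 1.2781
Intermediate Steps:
M = -22558
19558/8437 + M/21690 = 19558/8437 - 22558/21690 = 19558*(1/8437) - 22558*1/21690 = 1778/767 - 11279/10845 = 10631417/8318115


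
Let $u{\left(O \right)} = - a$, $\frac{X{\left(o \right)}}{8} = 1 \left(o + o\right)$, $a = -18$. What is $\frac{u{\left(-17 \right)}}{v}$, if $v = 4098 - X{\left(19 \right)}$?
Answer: $\frac{9}{1897} \approx 0.0047443$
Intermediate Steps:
$X{\left(o \right)} = 16 o$ ($X{\left(o \right)} = 8 \cdot 1 \left(o + o\right) = 8 \cdot 1 \cdot 2 o = 8 \cdot 2 o = 16 o$)
$u{\left(O \right)} = 18$ ($u{\left(O \right)} = \left(-1\right) \left(-18\right) = 18$)
$v = 3794$ ($v = 4098 - 16 \cdot 19 = 4098 - 304 = 3794$)
$\frac{u{\left(-17 \right)}}{v} = \frac{18}{3794} = 18 \cdot \frac{1}{3794} = \frac{9}{1897}$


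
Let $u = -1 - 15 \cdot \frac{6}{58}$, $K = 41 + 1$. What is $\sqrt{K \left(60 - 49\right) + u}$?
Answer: $\frac{2 \sqrt{96599}}{29} \approx 21.435$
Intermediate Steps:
$K = 42$
$u = - \frac{74}{29}$ ($u = -1 - 15 \cdot 6 \cdot \frac{1}{58} = -1 - \frac{45}{29} = - \frac{74}{29} \approx -2.5517$)
$\sqrt{K \left(60 - 49\right) + u} = \sqrt{42 \left(60 - 49\right) - \frac{74}{29}} = \sqrt{42 \cdot 11 - \frac{74}{29}} = \sqrt{462 - \frac{74}{29}} = \sqrt{\frac{13324}{29}} = \frac{2 \sqrt{96599}}{29}$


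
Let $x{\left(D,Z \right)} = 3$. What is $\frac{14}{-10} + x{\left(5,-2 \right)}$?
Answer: $\frac{8}{5} \approx 1.6$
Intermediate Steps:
$\frac{14}{-10} + x{\left(5,-2 \right)} = \frac{14}{-10} + 3 = 14 \left(- \frac{1}{10}\right) + 3 = - \frac{7}{5} + 3 = \frac{8}{5}$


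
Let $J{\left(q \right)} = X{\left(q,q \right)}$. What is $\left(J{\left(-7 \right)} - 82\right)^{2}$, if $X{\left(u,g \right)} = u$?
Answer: $7921$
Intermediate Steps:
$J{\left(q \right)} = q$
$\left(J{\left(-7 \right)} - 82\right)^{2} = \left(-7 - 82\right)^{2} = \left(-89\right)^{2} = 7921$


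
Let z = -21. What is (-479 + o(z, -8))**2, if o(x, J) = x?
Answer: 250000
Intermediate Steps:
(-479 + o(z, -8))**2 = (-479 - 21)**2 = (-500)**2 = 250000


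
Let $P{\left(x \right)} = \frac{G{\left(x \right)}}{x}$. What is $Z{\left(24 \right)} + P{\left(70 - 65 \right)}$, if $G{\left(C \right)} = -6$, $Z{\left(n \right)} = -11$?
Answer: $- \frac{61}{5} \approx -12.2$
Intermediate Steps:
$P{\left(x \right)} = - \frac{6}{x}$
$Z{\left(24 \right)} + P{\left(70 - 65 \right)} = -11 - \frac{6}{70 - 65} = -11 - \frac{6}{5} = - \frac{61}{5}$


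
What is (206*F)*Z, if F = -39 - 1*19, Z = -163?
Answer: 1947524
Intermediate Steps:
F = -58 (F = -39 - 19 = -58)
(206*F)*Z = (206*(-58))*(-163) = -11948*(-163) = 1947524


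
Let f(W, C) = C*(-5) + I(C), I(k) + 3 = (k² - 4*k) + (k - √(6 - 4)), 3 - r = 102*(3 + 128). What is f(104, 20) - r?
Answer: 13596 - √2 ≈ 13595.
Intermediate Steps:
r = -13359 (r = 3 - 102*(3 + 128) = 3 - 102*131 = 3 - 1*13362 = 3 - 13362 = -13359)
I(k) = -3 + k² - √2 - 3*k (I(k) = -3 + ((k² - 4*k) + (k - √(6 - 4))) = -3 + ((k² - 4*k) + (k - √2)) = -3 + (k² - √2 - 3*k) = -3 + k² - √2 - 3*k)
f(W, C) = -3 + C² - √2 - 8*C (f(W, C) = C*(-5) + (-3 + C² - √2 - 3*C) = -5*C + (-3 + C² - √2 - 3*C) = -3 + C² - √2 - 8*C)
f(104, 20) - r = (-3 + 20² - √2 - 8*20) - 1*(-13359) = (-3 + 400 - √2 - 160) + 13359 = (237 - √2) + 13359 = 13596 - √2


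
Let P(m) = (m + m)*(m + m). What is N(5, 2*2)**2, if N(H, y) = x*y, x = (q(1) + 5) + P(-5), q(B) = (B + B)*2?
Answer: 190096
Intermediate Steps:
P(m) = 4*m**2 (P(m) = (2*m)*(2*m) = 4*m**2)
q(B) = 4*B (q(B) = (2*B)*2 = 4*B)
x = 109 (x = (4*1 + 5) + 4*(-5)**2 = (4 + 5) + 4*25 = 9 + 100 = 109)
N(H, y) = 109*y
N(5, 2*2)**2 = (109*(2*2))**2 = (109*4)**2 = 436**2 = 190096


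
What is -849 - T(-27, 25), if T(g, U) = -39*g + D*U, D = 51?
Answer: -3177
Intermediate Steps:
T(g, U) = -39*g + 51*U
-849 - T(-27, 25) = -849 - (-39*(-27) + 51*25) = -849 - (1053 + 1275) = -849 - 1*2328 = -849 - 2328 = -3177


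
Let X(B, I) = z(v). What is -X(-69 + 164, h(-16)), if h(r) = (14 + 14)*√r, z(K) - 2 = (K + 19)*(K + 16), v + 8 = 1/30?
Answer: -81571/900 ≈ -90.634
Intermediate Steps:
v = -239/30 (v = -8 + 1/30 = -239/30 ≈ -7.9667)
z(K) = 2 + (16 + K)*(19 + K) (z(K) = 2 + (K + 19)*(K + 16) = 2 + (19 + K)*(16 + K) = 2 + (16 + K)*(19 + K))
h(r) = 28*√r
X(B, I) = 81571/900 (X(B, I) = 306 + (-239/30)² + 35*(-239/30) = 306 + 57121/900 - 1673/6 = 81571/900)
-X(-69 + 164, h(-16)) = -1*81571/900 = -81571/900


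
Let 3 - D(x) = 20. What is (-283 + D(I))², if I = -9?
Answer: 90000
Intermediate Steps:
D(x) = -17 (D(x) = 3 - 1*20 = 3 - 20 = -17)
(-283 + D(I))² = (-283 - 17)² = (-300)² = 90000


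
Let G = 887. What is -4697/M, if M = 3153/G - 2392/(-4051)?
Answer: -16877434189/14894507 ≈ -1133.1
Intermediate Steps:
M = 14894507/3593237 (M = 3153/887 - 2392/(-4051) = 3153*(1/887) - 2392*(-1/4051) = 3153/887 + 2392/4051 = 14894507/3593237 ≈ 4.1451)
-4697/M = -4697/14894507/3593237 = -4697*3593237/14894507 = -16877434189/14894507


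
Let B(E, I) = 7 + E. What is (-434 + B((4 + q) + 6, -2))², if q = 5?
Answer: 169744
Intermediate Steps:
(-434 + B((4 + q) + 6, -2))² = (-434 + (7 + ((4 + 5) + 6)))² = (-434 + (7 + (9 + 6)))² = (-434 + (7 + 15))² = (-434 + 22)² = (-412)² = 169744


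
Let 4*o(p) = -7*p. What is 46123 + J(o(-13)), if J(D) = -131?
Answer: 45992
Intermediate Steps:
o(p) = -7*p/4 (o(p) = (-7*p)/4 = -7*p/4)
46123 + J(o(-13)) = 46123 - 131 = 45992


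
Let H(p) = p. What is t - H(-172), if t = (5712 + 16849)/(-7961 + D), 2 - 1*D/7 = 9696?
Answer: 13018307/75819 ≈ 171.70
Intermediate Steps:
D = -67858 (D = 14 - 7*9696 = 14 - 67872 = -67858)
t = -22561/75819 (t = (5712 + 16849)/(-7961 - 67858) = 22561/(-75819) = 22561*(-1/75819) = -22561/75819 ≈ -0.29756)
t - H(-172) = -22561/75819 - 1*(-172) = -22561/75819 + 172 = 13018307/75819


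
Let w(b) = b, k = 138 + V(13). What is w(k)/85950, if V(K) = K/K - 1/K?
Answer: 301/186225 ≈ 0.0016163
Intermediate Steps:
V(K) = 1 - 1/K
k = 1806/13 (k = 138 + (-1 + 13)/13 = 138 + (1/13)*12 = 138 + 12/13 = 1806/13 ≈ 138.92)
w(k)/85950 = (1806/13)/85950 = (1806/13)*(1/85950) = 301/186225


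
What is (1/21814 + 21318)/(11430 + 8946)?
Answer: 465030853/444482064 ≈ 1.0462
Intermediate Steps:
(1/21814 + 21318)/(11430 + 8946) = (1/21814 + 21318)/20376 = (465030853/21814)*(1/20376) = 465030853/444482064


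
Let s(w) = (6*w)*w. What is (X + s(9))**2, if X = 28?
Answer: 264196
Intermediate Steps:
s(w) = 6*w**2
(X + s(9))**2 = (28 + 6*9**2)**2 = (28 + 6*81)**2 = (28 + 486)**2 = 514**2 = 264196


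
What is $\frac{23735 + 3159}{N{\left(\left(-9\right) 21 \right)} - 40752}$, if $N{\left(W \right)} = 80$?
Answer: $- \frac{13447}{20336} \approx -0.66124$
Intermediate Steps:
$\frac{23735 + 3159}{N{\left(\left(-9\right) 21 \right)} - 40752} = \frac{23735 + 3159}{80 - 40752} = \frac{26894}{-40672} = 26894 \left(- \frac{1}{40672}\right) = - \frac{13447}{20336}$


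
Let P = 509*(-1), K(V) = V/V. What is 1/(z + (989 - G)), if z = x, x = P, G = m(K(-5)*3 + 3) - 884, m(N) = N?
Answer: 1/1358 ≈ 0.00073638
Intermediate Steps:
K(V) = 1
P = -509
G = -878 (G = (1*3 + 3) - 884 = (3 + 3) - 884 = 6 - 884 = -878)
x = -509
z = -509
1/(z + (989 - G)) = 1/(-509 + (989 - 1*(-878))) = 1/(-509 + (989 + 878)) = 1/(-509 + 1867) = 1/1358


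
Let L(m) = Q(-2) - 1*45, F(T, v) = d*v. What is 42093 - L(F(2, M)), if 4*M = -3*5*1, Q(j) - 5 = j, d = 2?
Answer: 42135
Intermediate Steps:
Q(j) = 5 + j
M = -15/4 (M = (-3*5*1)/4 = (-15*1)/4 = (¼)*(-15) = -15/4 ≈ -3.7500)
F(T, v) = 2*v
L(m) = -42 (L(m) = (5 - 2) - 1*45 = 3 - 45 = -42)
42093 - L(F(2, M)) = 42093 - 1*(-42) = 42093 + 42 = 42135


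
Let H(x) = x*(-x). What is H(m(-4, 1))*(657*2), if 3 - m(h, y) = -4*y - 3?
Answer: -131400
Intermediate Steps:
m(h, y) = 6 + 4*y (m(h, y) = 3 - (-4*y - 3) = 3 - (-3 - 4*y) = 3 + (3 + 4*y) = 6 + 4*y)
H(x) = -x**2
H(m(-4, 1))*(657*2) = (-(6 + 4*1)**2)*(657*2) = -(6 + 4)**2*1314 = -1*10**2*1314 = -1*100*1314 = -100*1314 = -131400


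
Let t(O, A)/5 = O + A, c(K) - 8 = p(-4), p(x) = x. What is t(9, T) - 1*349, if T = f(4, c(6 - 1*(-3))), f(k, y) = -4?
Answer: -324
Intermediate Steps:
c(K) = 4 (c(K) = 8 - 4 = 4)
T = -4
t(O, A) = 5*A + 5*O (t(O, A) = 5*(O + A) = 5*(A + O) = 5*A + 5*O)
t(9, T) - 1*349 = (5*(-4) + 5*9) - 1*349 = (-20 + 45) - 349 = 25 - 349 = -324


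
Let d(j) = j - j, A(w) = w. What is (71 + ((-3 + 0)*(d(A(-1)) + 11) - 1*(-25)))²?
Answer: 3969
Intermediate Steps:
d(j) = 0
(71 + ((-3 + 0)*(d(A(-1)) + 11) - 1*(-25)))² = (71 + ((-3 + 0)*(0 + 11) - 1*(-25)))² = (71 + (-3*11 + 25))² = (71 + (-33 + 25))² = (71 - 8)² = 63² = 3969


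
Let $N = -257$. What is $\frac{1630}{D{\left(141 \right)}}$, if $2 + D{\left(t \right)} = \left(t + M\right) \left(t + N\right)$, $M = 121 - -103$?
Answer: $- \frac{815}{21171} \approx -0.038496$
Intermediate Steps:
$M = 224$ ($M = 121 + 103 = 224$)
$D{\left(t \right)} = -2 + \left(-257 + t\right) \left(224 + t\right)$ ($D{\left(t \right)} = -2 + \left(t + 224\right) \left(t - 257\right) = -2 + \left(224 + t\right) \left(-257 + t\right) = -2 + \left(-257 + t\right) \left(224 + t\right)$)
$\frac{1630}{D{\left(141 \right)}} = \frac{1630}{-57570 + 141^{2} - 4653} = \frac{1630}{-57570 + 19881 - 4653} = \frac{1630}{-42342} = 1630 \left(- \frac{1}{42342}\right) = - \frac{815}{21171}$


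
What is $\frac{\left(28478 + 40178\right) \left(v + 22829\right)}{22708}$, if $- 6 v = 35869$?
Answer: $\frac{123954730}{2433} \approx 50947.0$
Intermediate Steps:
$v = - \frac{35869}{6}$ ($v = \left(- \frac{1}{6}\right) 35869 = - \frac{35869}{6} \approx -5978.2$)
$\frac{\left(28478 + 40178\right) \left(v + 22829\right)}{22708} = \frac{\left(28478 + 40178\right) \left(- \frac{35869}{6} + 22829\right)}{22708} = 68656 \cdot \frac{101105}{6} \cdot \frac{1}{22708} = \frac{3470732440}{3} \cdot \frac{1}{22708} = \frac{123954730}{2433}$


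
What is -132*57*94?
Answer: -707256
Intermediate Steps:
-132*57*94 = -7524*94 = -707256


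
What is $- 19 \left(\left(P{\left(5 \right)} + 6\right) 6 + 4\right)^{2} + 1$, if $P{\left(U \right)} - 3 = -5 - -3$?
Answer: $-40203$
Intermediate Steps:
$P{\left(U \right)} = 1$ ($P{\left(U \right)} = 3 - 2 = 1$)
$- 19 \left(\left(P{\left(5 \right)} + 6\right) 6 + 4\right)^{2} + 1 = - 19 \left(\left(1 + 6\right) 6 + 4\right)^{2} + 1 = - 19 \left(7 \cdot 6 + 4\right)^{2} + 1 = - 19 \left(42 + 4\right)^{2} + 1 = - 19 \cdot 46^{2} + 1 = \left(-19\right) 2116 + 1 = -40204 + 1 = -40203$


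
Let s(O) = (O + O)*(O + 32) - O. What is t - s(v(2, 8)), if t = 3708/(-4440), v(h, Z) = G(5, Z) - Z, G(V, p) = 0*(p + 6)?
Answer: 138811/370 ≈ 375.17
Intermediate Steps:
G(V, p) = 0 (G(V, p) = 0*(6 + p) = 0)
v(h, Z) = -Z (v(h, Z) = 0 - Z = -Z)
s(O) = -O + 2*O*(32 + O) (s(O) = (2*O)*(32 + O) - O = 2*O*(32 + O) - O = -O + 2*O*(32 + O))
t = -309/370 (t = 3708*(-1/4440) = -309/370 ≈ -0.83514)
t - s(v(2, 8)) = -309/370 - (-1*8)*(63 + 2*(-1*8)) = -309/370 - (-8)*(63 + 2*(-8)) = -309/370 - (-8)*(63 - 16) = -309/370 - (-8)*47 = -309/370 - 1*(-376) = -309/370 + 376 = 138811/370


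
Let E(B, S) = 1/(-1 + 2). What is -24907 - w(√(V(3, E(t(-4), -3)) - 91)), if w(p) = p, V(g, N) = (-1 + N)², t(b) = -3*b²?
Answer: -24907 - I*√91 ≈ -24907.0 - 9.5394*I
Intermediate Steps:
E(B, S) = 1 (E(B, S) = 1/1 = 1)
-24907 - w(√(V(3, E(t(-4), -3)) - 91)) = -24907 - √((-1 + 1)² - 91) = -24907 - √(0² - 91) = -24907 - √(0 - 91) = -24907 - √(-91) = -24907 - I*√91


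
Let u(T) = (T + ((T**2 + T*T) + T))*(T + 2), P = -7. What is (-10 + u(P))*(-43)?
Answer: 18490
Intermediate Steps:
u(T) = (2 + T)*(2*T + 2*T**2) (u(T) = (T + ((T**2 + T**2) + T))*(2 + T) = (T + (2*T**2 + T))*(2 + T) = (T + (T + 2*T**2))*(2 + T) = (2*T + 2*T**2)*(2 + T) = (2 + T)*(2*T + 2*T**2))
(-10 + u(P))*(-43) = (-10 + 2*(-7)*(2 + (-7)**2 + 3*(-7)))*(-43) = (-10 + 2*(-7)*(2 + 49 - 21))*(-43) = (-10 + 2*(-7)*30)*(-43) = (-10 - 420)*(-43) = -430*(-43) = 18490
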